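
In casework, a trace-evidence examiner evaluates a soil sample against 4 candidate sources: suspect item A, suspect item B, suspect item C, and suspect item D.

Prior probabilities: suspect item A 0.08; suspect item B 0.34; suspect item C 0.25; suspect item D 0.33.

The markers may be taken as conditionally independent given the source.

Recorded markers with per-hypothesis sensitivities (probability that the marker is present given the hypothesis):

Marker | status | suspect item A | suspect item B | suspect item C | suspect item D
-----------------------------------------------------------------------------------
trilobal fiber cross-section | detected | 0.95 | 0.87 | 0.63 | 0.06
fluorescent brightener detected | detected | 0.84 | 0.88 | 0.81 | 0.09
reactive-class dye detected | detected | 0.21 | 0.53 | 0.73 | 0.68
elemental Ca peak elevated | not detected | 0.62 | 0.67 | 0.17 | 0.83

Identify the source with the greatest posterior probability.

Multiply each prior by the joint likelihood of the marker pattern (using 1 − P(present | H) for each absent marker):
  suspect item A: 0.08 × 0.95 × 0.84 × 0.21 × (1 − 0.62) = 0.0050944
  suspect item B: 0.34 × 0.87 × 0.88 × 0.53 × (1 − 0.67) = 0.045527
  suspect item C: 0.25 × 0.63 × 0.81 × 0.73 × (1 − 0.17) = 0.077298
  suspect item D: 0.33 × 0.06 × 0.09 × 0.68 × (1 − 0.83) = 0.000206
The unnormalized weights sum to 0.12813.
P(suspect item A | evidence) ≈ 0.0050944 / 0.12813 ≈ 0.040
P(suspect item B | evidence) ≈ 0.045527 / 0.12813 ≈ 0.355
P(suspect item C | evidence) ≈ 0.077298 / 0.12813 ≈ 0.603
P(suspect item D | evidence) ≈ 0.000206 / 0.12813 ≈ 0.002
The largest is 0.603, so suspect item C is most probable.

suspect item C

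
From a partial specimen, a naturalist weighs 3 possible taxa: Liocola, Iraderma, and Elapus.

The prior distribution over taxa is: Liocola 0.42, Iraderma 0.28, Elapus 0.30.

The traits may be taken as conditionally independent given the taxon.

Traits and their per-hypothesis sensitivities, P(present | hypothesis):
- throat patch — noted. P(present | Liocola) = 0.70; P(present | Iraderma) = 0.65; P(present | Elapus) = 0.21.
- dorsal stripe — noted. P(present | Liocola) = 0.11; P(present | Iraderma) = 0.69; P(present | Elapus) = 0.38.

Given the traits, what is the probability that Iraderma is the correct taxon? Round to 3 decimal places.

By Bayes' rule with conditional independence, the unnormalized weight for each hypothesis is prior × ∏ likelihoods:
  Liocola: 0.42 × 0.70 × 0.11 = 0.03234
  Iraderma: 0.28 × 0.65 × 0.69 = 0.12558
  Elapus: 0.30 × 0.21 × 0.38 = 0.02394
Normalizing constant Z = 0.03234 + 0.12558 + 0.02394 = 0.18186.
P(Iraderma | evidence) = 0.12558 / 0.18186 ≈ 0.691.

0.691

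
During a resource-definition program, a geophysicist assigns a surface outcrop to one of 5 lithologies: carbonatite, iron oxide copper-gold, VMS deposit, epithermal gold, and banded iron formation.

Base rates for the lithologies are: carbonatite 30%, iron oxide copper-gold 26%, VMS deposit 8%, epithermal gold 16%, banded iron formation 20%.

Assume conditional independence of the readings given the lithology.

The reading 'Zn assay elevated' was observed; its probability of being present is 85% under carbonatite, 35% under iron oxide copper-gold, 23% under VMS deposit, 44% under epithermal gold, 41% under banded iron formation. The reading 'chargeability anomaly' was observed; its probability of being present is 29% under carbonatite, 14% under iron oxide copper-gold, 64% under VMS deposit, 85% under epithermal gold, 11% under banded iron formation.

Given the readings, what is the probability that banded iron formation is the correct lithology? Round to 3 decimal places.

Multiply each prior by the joint likelihood of the reading pattern:
  carbonatite: 0.30 × 0.85 × 0.29 = 0.07395
  iron oxide copper-gold: 0.26 × 0.35 × 0.14 = 0.01274
  VMS deposit: 0.08 × 0.23 × 0.64 = 0.011776
  epithermal gold: 0.16 × 0.44 × 0.85 = 0.05984
  banded iron formation: 0.20 × 0.41 × 0.11 = 0.00902
Normalizing constant Z = 0.07395 + 0.01274 + 0.011776 + 0.05984 + 0.00902 = 0.16733.
P(banded iron formation | evidence) = 0.00902 / 0.16733 ≈ 0.054.

0.054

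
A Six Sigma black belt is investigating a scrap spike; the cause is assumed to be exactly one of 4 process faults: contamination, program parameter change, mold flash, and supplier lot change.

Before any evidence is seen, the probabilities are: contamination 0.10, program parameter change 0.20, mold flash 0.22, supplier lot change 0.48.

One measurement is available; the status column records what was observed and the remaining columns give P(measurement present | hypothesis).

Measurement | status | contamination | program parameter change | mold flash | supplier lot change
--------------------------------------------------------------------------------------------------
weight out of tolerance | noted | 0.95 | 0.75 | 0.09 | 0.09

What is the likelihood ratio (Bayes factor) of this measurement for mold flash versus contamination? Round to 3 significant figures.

Likelihood of this measurement under each hypothesis:
  mold flash: 0.09
  contamination: 0.95
Bayes factor = 0.09 / 0.95 ≈ 0.0947

0.0947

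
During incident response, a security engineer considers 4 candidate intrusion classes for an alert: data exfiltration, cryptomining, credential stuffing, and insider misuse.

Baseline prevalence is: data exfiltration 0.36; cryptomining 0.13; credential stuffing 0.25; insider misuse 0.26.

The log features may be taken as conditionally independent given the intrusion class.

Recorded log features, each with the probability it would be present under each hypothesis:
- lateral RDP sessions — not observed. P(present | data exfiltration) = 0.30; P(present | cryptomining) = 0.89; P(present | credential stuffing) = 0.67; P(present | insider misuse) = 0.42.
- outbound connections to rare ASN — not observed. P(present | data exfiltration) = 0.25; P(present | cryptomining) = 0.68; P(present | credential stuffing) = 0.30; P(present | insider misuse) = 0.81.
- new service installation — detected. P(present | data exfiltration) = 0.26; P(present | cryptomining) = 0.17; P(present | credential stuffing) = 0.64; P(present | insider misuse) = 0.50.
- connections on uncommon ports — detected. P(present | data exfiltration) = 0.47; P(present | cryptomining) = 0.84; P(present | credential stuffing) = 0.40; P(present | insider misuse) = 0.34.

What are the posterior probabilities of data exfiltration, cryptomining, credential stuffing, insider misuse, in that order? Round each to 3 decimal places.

0.532, 0.015, 0.341, 0.112

By Bayes' rule with conditional independence, the unnormalized weight for each hypothesis is prior × ∏ likelihoods (using 1 − P(present | H) for each absent log feature):
  data exfiltration: 0.36 × (1 − 0.30) × (1 − 0.25) × 0.26 × 0.47 = 0.023096
  cryptomining: 0.13 × (1 − 0.89) × (1 − 0.68) × 0.17 × 0.84 = 0.00065345
  credential stuffing: 0.25 × (1 − 0.67) × (1 − 0.30) × 0.64 × 0.40 = 0.014784
  insider misuse: 0.26 × (1 − 0.42) × (1 − 0.81) × 0.50 × 0.34 = 0.0048708
Marginal likelihood of the evidence = 0.043404.
P(data exfiltration | evidence) = 0.023096 / 0.043404 ≈ 0.532
P(cryptomining | evidence) = 0.00065345 / 0.043404 ≈ 0.015
P(credential stuffing | evidence) = 0.014784 / 0.043404 ≈ 0.341
P(insider misuse | evidence) = 0.0048708 / 0.043404 ≈ 0.112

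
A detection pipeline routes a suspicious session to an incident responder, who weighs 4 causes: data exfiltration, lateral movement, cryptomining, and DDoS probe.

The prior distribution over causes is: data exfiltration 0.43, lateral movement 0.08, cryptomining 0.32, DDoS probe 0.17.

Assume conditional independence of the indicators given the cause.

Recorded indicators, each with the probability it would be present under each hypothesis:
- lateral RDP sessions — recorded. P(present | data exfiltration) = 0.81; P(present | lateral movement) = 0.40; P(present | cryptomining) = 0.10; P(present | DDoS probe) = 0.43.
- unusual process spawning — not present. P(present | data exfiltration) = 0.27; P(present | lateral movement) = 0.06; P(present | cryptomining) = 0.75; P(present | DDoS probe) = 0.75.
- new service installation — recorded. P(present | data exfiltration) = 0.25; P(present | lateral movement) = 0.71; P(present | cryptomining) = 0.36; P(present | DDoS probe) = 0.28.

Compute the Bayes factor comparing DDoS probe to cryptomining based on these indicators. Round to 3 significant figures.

3.34

Joint likelihood of the indicator pattern under each hypothesis (using 1 − P(present | H) for each absent indicator):
  DDoS probe: 0.43 × (1 − 0.75) × 0.28 = 0.0301
  cryptomining: 0.10 × (1 − 0.75) × 0.36 = 0.009
Bayes factor = 0.0301 / 0.009 ≈ 3.34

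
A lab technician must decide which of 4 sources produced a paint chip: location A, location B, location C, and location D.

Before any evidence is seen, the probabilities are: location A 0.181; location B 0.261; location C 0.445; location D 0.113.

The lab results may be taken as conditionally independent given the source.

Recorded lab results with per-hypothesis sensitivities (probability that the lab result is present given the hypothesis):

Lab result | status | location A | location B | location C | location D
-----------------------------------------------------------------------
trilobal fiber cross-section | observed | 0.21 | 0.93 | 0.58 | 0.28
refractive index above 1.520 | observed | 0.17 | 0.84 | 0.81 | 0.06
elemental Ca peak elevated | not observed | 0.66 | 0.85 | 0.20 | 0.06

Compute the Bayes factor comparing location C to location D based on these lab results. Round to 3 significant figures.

23.8

Joint likelihood of the lab result pattern under each hypothesis (using 1 − P(present | H) for each absent lab result):
  location C: 0.58 × 0.81 × (1 − 0.20) = 0.37584
  location D: 0.28 × 0.06 × (1 − 0.06) = 0.015792
Bayes factor = 0.37584 / 0.015792 ≈ 23.8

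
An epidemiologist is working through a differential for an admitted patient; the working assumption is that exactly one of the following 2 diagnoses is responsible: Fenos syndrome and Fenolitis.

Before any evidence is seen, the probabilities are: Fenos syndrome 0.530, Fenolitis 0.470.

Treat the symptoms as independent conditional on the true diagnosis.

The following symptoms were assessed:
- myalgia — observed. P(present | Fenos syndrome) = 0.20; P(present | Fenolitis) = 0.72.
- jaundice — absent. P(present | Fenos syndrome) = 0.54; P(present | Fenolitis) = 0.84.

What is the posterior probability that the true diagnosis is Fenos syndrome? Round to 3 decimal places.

0.474

By Bayes' rule with conditional independence, the unnormalized weight for each hypothesis is prior × ∏ likelihoods (using 1 − P(present | H) for each absent symptom):
  Fenos syndrome: 0.530 × 0.20 × (1 − 0.54) = 0.04876
  Fenolitis: 0.470 × 0.72 × (1 − 0.84) = 0.054144
Normalizing constant Z = 0.04876 + 0.054144 = 0.1029.
P(Fenos syndrome | evidence) = 0.04876 / 0.1029 ≈ 0.474.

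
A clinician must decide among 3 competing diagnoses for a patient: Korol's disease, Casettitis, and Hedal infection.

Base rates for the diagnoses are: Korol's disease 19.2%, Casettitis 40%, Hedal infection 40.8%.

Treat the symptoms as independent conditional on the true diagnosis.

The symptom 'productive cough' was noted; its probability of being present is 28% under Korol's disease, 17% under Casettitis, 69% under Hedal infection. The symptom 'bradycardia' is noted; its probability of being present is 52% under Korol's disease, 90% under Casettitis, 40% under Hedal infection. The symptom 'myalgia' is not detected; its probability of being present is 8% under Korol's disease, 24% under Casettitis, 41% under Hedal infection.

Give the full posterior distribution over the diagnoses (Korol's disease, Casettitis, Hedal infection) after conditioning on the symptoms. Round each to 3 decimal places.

0.185, 0.335, 0.479

Multiply each prior by the joint likelihood of the symptom pattern (using 1 − P(present | H) for each absent symptom):
  Korol's disease: 0.192 × 0.28 × 0.52 × (1 − 0.08) = 0.025719
  Casettitis: 0.400 × 0.17 × 0.90 × (1 − 0.24) = 0.046512
  Hedal infection: 0.408 × 0.69 × 0.40 × (1 − 0.41) = 0.066439
The unnormalized weights sum to 0.13867.
P(Korol's disease | evidence) = 0.025719 / 0.13867 ≈ 0.185
P(Casettitis | evidence) = 0.046512 / 0.13867 ≈ 0.335
P(Hedal infection | evidence) = 0.066439 / 0.13867 ≈ 0.479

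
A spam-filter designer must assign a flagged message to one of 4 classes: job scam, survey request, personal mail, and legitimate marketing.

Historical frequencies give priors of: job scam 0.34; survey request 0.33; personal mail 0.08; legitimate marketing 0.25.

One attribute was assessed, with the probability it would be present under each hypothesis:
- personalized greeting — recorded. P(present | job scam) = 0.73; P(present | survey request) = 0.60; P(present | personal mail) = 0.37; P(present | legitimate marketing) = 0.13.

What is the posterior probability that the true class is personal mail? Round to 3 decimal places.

0.058

For each hypothesis, the unnormalized posterior weight is prior × likelihood:
  job scam: 0.34 × 0.73 = 0.2482
  survey request: 0.33 × 0.60 = 0.198
  personal mail: 0.08 × 0.37 = 0.0296
  legitimate marketing: 0.25 × 0.13 = 0.0325
Marginal likelihood of the evidence = 0.5083.
P(personal mail | evidence) = 0.0296 / 0.5083 ≈ 0.058.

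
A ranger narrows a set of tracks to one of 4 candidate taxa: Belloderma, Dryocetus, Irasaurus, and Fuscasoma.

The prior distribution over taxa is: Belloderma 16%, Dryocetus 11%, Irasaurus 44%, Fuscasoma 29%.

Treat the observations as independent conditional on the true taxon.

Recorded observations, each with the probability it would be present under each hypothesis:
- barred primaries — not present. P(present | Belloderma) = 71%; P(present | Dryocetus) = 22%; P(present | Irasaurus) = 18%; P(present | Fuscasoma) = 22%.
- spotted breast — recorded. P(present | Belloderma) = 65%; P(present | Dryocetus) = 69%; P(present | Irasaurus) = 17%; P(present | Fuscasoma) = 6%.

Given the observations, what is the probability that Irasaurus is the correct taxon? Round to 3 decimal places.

Multiply each prior by the joint likelihood of the evidence pattern (using 1 − P(present | H) for each absent observation):
  Belloderma: 0.16 × (1 − 0.71) × 0.65 = 0.03016
  Dryocetus: 0.11 × (1 − 0.22) × 0.69 = 0.059202
  Irasaurus: 0.44 × (1 − 0.18) × 0.17 = 0.061336
  Fuscasoma: 0.29 × (1 − 0.22) × 0.06 = 0.013572
The unnormalized weights sum to 0.16427.
P(Irasaurus | evidence) = 0.061336 / 0.16427 ≈ 0.373.

0.373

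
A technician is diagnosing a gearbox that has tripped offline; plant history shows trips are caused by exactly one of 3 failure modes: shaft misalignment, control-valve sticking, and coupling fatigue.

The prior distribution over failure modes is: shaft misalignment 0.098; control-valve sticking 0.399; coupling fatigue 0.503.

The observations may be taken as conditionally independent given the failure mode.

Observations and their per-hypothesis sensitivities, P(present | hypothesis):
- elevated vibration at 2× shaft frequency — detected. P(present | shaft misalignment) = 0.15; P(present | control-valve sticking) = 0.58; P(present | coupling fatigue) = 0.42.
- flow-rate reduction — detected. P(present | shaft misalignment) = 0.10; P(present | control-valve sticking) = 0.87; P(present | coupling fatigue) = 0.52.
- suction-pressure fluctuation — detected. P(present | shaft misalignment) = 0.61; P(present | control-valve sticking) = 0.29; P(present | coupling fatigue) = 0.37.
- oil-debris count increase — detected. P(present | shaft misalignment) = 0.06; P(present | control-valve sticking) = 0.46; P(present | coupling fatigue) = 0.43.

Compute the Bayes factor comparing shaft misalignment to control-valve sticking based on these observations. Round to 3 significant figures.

Take the product of per-observation likelihoods under each hypothesis, then divide.
  shaft misalignment: 0.15 × 0.10 × 0.61 × 0.06 = 0.000549
  control-valve sticking: 0.58 × 0.87 × 0.29 × 0.46 = 0.067314
Bayes factor = 0.000549 / 0.067314 ≈ 0.00816

0.00816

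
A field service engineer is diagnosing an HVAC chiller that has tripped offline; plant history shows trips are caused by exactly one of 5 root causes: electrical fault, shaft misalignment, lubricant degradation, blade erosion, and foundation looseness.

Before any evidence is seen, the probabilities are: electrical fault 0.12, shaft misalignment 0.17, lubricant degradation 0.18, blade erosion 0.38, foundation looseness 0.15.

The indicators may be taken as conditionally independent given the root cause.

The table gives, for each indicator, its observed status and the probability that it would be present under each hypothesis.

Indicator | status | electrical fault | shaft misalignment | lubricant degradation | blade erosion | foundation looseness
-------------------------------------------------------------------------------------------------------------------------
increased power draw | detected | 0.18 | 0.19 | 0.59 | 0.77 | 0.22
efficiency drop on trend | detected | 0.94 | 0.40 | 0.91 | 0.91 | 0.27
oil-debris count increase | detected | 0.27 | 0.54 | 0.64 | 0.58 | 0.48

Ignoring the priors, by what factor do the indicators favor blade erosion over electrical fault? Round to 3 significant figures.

Joint likelihood of the indicator pattern under each hypothesis:
  blade erosion: 0.77 × 0.91 × 0.58 = 0.40641
  electrical fault: 0.18 × 0.94 × 0.27 = 0.045684
Bayes factor = 0.40641 / 0.045684 ≈ 8.90

8.90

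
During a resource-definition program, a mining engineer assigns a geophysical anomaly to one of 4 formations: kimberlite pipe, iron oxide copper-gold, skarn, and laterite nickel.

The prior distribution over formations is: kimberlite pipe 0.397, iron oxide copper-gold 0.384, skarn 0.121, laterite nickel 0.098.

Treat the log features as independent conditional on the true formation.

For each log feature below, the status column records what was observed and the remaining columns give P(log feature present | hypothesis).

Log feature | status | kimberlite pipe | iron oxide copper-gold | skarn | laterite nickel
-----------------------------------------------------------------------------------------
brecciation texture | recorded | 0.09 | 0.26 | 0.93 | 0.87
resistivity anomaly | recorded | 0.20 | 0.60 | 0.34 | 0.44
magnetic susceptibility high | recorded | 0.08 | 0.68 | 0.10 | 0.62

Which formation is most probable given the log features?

iron oxide copper-gold

For each hypothesis, the unnormalized posterior weight is prior × product of the log feature likelihoods:
  kimberlite pipe: 0.397 × 0.09 × 0.20 × 0.08 = 0.00057168
  iron oxide copper-gold: 0.384 × 0.26 × 0.60 × 0.68 = 0.040735
  skarn: 0.121 × 0.93 × 0.34 × 0.10 = 0.003826
  laterite nickel: 0.098 × 0.87 × 0.44 × 0.62 = 0.023259
The unnormalized weights sum to 0.068391.
P(kimberlite pipe | evidence) ≈ 0.00057168 / 0.068391 ≈ 0.008
P(iron oxide copper-gold | evidence) ≈ 0.040735 / 0.068391 ≈ 0.596
P(skarn | evidence) ≈ 0.003826 / 0.068391 ≈ 0.056
P(laterite nickel | evidence) ≈ 0.023259 / 0.068391 ≈ 0.340
The largest is 0.596, so iron oxide copper-gold is most probable.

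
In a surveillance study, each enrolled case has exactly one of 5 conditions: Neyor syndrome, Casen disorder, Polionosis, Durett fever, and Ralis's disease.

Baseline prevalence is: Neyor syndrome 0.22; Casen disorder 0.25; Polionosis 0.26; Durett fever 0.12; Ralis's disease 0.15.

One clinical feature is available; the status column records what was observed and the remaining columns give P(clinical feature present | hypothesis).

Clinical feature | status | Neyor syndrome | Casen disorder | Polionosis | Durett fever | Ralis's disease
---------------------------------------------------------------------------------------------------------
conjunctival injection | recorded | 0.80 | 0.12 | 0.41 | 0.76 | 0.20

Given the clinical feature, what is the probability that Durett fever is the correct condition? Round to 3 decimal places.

For each hypothesis, the unnormalized posterior weight is prior × likelihood:
  Neyor syndrome: 0.22 × 0.80 = 0.176
  Casen disorder: 0.25 × 0.12 = 0.03
  Polionosis: 0.26 × 0.41 = 0.1066
  Durett fever: 0.12 × 0.76 = 0.0912
  Ralis's disease: 0.15 × 0.20 = 0.03
Normalizing constant Z = 0.176 + 0.03 + 0.1066 + 0.0912 + 0.03 = 0.4338.
P(Durett fever | evidence) = 0.0912 / 0.4338 ≈ 0.210.

0.210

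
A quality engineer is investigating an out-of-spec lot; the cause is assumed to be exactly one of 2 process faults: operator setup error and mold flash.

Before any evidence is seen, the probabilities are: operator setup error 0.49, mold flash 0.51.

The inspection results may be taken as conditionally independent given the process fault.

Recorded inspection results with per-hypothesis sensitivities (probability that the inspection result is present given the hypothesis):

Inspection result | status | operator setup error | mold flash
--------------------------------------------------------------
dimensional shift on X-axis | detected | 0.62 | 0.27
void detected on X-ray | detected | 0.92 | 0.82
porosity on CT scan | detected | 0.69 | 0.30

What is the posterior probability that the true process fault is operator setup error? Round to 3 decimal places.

Multiply each prior by the joint likelihood of the inspection result pattern:
  operator setup error: 0.49 × 0.62 × 0.92 × 0.69 = 0.19285
  mold flash: 0.51 × 0.27 × 0.82 × 0.30 = 0.033874
The unnormalized weights sum to 0.22673.
P(operator setup error | evidence) = 0.19285 / 0.22673 ≈ 0.851.

0.851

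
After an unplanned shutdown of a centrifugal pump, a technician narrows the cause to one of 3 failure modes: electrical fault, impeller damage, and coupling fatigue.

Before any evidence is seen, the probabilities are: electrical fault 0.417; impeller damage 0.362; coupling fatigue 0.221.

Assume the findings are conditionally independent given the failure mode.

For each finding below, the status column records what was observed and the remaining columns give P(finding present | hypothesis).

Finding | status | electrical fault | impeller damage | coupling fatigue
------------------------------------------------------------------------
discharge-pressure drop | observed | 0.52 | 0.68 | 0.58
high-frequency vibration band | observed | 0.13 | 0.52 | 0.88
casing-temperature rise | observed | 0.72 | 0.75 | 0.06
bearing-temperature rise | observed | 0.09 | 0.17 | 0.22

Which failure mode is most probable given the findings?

By Bayes' rule with conditional independence, the unnormalized weight for each hypothesis is prior × ∏ likelihoods:
  electrical fault: 0.417 × 0.52 × 0.13 × 0.72 × 0.09 = 0.0018267
  impeller damage: 0.362 × 0.68 × 0.52 × 0.75 × 0.17 = 0.01632
  coupling fatigue: 0.221 × 0.58 × 0.88 × 0.06 × 0.22 = 0.0014889
Marginal likelihood of the evidence = 0.019636.
P(electrical fault | evidence) ≈ 0.0018267 / 0.019636 ≈ 0.093
P(impeller damage | evidence) ≈ 0.01632 / 0.019636 ≈ 0.831
P(coupling fatigue | evidence) ≈ 0.0014889 / 0.019636 ≈ 0.076
The largest is 0.831, so impeller damage is most probable.

impeller damage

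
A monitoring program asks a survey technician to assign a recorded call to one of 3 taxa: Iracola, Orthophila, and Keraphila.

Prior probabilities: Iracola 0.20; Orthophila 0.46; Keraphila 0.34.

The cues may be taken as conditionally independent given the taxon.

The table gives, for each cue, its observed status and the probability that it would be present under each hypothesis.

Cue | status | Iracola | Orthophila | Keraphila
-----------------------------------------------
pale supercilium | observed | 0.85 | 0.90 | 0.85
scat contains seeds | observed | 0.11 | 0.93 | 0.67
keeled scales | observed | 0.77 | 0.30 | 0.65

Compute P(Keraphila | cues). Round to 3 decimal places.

0.492

By Bayes' rule with conditional independence, the unnormalized weight for each hypothesis is prior × ∏ likelihoods:
  Iracola: 0.20 × 0.85 × 0.11 × 0.77 = 0.014399
  Orthophila: 0.46 × 0.90 × 0.93 × 0.30 = 0.11551
  Keraphila: 0.34 × 0.85 × 0.67 × 0.65 = 0.12586
The unnormalized weights sum to 0.25576.
P(Keraphila | evidence) = 0.12586 / 0.25576 ≈ 0.492.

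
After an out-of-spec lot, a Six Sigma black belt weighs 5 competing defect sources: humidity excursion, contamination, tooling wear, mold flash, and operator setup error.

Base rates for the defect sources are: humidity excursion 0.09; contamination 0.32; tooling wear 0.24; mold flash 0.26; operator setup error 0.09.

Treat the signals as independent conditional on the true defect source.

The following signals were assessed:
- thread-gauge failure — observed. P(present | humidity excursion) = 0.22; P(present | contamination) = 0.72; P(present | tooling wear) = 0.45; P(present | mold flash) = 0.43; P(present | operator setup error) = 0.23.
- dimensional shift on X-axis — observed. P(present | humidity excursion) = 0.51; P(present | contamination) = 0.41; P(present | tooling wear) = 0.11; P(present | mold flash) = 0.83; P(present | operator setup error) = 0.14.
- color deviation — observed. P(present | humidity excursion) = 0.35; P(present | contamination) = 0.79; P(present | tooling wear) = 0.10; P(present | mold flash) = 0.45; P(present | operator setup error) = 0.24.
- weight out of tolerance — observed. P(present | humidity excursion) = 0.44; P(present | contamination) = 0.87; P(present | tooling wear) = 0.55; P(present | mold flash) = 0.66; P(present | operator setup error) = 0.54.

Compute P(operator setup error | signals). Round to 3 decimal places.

0.004

For each hypothesis, the unnormalized posterior weight is prior × product of the signal likelihoods:
  humidity excursion: 0.09 × 0.22 × 0.51 × 0.35 × 0.44 = 0.0015551
  contamination: 0.32 × 0.72 × 0.41 × 0.79 × 0.87 = 0.064925
  tooling wear: 0.24 × 0.45 × 0.11 × 0.10 × 0.55 = 0.0006534
  mold flash: 0.26 × 0.43 × 0.83 × 0.45 × 0.66 = 0.02756
  operator setup error: 0.09 × 0.23 × 0.14 × 0.24 × 0.54 = 0.00037558
Marginal likelihood of the evidence = 0.095069.
P(operator setup error | evidence) = 0.00037558 / 0.095069 ≈ 0.004.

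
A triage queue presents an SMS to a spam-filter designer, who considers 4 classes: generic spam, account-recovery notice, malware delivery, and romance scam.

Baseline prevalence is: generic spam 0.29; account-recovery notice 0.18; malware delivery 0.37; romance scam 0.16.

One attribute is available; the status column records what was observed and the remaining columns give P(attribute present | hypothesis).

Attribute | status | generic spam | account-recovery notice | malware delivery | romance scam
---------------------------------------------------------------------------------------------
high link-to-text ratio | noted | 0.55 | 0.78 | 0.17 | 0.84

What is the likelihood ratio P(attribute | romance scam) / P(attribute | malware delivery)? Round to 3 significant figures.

Likelihood of this attribute under each hypothesis:
  romance scam: 0.84
  malware delivery: 0.17
Bayes factor = 0.84 / 0.17 ≈ 4.94

4.94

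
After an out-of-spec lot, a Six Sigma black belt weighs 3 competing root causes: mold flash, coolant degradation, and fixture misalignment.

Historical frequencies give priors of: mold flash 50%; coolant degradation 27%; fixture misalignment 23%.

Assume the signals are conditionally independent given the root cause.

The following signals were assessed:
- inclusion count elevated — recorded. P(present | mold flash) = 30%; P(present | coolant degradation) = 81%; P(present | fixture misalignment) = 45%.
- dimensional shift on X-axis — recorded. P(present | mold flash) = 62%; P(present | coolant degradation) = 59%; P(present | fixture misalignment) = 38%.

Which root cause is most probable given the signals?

coolant degradation

For each hypothesis, the unnormalized posterior weight is prior × product of the signal likelihoods:
  mold flash: 0.50 × 0.30 × 0.62 = 0.093
  coolant degradation: 0.27 × 0.81 × 0.59 = 0.12903
  fixture misalignment: 0.23 × 0.45 × 0.38 = 0.03933
The unnormalized weights sum to 0.26136.
P(mold flash | evidence) ≈ 0.093 / 0.26136 ≈ 0.356
P(coolant degradation | evidence) ≈ 0.12903 / 0.26136 ≈ 0.494
P(fixture misalignment | evidence) ≈ 0.03933 / 0.26136 ≈ 0.150
The largest is 0.494, so coolant degradation is most probable.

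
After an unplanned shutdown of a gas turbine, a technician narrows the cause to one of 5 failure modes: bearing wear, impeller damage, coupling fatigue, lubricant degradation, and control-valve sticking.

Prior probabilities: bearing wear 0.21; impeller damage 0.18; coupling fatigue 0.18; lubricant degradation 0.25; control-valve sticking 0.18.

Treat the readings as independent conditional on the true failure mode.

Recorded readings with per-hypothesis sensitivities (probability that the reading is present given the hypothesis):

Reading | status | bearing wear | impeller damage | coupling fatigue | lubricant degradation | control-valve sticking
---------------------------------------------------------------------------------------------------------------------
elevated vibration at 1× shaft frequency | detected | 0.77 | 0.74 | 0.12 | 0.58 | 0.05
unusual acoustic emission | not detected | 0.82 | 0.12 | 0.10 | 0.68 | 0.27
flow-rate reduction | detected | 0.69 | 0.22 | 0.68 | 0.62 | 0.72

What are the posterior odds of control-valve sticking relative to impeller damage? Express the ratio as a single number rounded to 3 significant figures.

0.183

Posterior odds equal prior odds times the likelihood ratio; only the two competing hypotheses matter (using 1 − P(present | H) for each absent reading).
  control-valve sticking: 0.18 × 0.05 × (1 − 0.27) × 0.72 = 0.0047304
  impeller damage: 0.18 × 0.74 × (1 − 0.12) × 0.22 = 0.025788
Posterior odds = 0.0047304 / 0.025788 ≈ 0.183.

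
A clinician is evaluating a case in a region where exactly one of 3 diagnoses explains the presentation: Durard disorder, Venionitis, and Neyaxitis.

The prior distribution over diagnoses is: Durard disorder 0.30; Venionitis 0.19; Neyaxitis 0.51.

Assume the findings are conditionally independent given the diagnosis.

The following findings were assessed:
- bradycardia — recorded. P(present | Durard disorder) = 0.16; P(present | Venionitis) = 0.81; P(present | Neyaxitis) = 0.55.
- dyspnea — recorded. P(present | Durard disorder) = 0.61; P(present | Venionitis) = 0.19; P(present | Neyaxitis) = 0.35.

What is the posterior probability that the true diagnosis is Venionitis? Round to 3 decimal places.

0.187

Multiply each prior by the joint likelihood of the evidence pattern:
  Durard disorder: 0.30 × 0.16 × 0.61 = 0.02928
  Venionitis: 0.19 × 0.81 × 0.19 = 0.029241
  Neyaxitis: 0.51 × 0.55 × 0.35 = 0.098175
The unnormalized weights sum to 0.1567.
P(Venionitis | evidence) = 0.029241 / 0.1567 ≈ 0.187.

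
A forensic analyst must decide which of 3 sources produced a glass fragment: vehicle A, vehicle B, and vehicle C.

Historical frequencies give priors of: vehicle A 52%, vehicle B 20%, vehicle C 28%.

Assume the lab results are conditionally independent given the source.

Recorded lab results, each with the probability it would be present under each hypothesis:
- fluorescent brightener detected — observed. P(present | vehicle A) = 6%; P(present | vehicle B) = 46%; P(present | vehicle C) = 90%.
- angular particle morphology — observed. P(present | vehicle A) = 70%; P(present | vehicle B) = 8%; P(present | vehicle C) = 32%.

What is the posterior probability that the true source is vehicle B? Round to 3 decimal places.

0.067

By Bayes' rule with conditional independence, the unnormalized weight for each hypothesis is prior × ∏ likelihoods:
  vehicle A: 0.52 × 0.06 × 0.70 = 0.02184
  vehicle B: 0.20 × 0.46 × 0.08 = 0.00736
  vehicle C: 0.28 × 0.90 × 0.32 = 0.08064
The unnormalized weights sum to 0.10984.
P(vehicle B | evidence) = 0.00736 / 0.10984 ≈ 0.067.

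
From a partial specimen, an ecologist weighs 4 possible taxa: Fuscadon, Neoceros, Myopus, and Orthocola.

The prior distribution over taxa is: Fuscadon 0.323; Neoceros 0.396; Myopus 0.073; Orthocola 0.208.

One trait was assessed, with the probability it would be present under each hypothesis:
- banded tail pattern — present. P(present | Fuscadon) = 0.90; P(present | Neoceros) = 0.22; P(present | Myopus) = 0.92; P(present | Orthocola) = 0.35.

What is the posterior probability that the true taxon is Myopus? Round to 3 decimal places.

0.130

Multiply each prior by the likelihood of the trait:
  Fuscadon: 0.323 × 0.90 = 0.2907
  Neoceros: 0.396 × 0.22 = 0.08712
  Myopus: 0.073 × 0.92 = 0.06716
  Orthocola: 0.208 × 0.35 = 0.0728
Normalizing constant Z = 0.2907 + 0.08712 + 0.06716 + 0.0728 = 0.51778.
P(Myopus | evidence) = 0.06716 / 0.51778 ≈ 0.130.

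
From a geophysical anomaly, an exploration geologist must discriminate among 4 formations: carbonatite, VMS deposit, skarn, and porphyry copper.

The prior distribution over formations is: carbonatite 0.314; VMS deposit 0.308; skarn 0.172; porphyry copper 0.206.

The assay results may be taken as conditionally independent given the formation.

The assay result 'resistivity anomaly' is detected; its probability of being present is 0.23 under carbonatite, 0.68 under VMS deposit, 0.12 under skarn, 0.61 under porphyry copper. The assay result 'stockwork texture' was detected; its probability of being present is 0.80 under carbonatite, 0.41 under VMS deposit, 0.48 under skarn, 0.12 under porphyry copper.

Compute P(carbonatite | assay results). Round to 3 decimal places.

Multiply each prior by the joint likelihood of the assay result pattern:
  carbonatite: 0.314 × 0.23 × 0.80 = 0.057776
  VMS deposit: 0.308 × 0.68 × 0.41 = 0.08587
  skarn: 0.172 × 0.12 × 0.48 = 0.0099072
  porphyry copper: 0.206 × 0.61 × 0.12 = 0.015079
Marginal likelihood of the evidence = 0.16863.
P(carbonatite | evidence) = 0.057776 / 0.16863 ≈ 0.343.

0.343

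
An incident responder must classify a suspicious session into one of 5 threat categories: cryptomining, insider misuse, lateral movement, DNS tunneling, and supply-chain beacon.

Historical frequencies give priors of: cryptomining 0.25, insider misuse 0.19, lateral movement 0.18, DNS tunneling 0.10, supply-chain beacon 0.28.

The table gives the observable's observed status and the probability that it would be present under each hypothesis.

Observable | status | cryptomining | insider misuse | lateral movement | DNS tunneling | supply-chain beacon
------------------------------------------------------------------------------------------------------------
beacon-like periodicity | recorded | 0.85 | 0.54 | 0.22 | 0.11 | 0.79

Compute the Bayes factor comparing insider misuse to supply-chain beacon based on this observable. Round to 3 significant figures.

0.684

The Bayes factor is the ratio of the two likelihoods.
  insider misuse: 0.54
  supply-chain beacon: 0.79
Bayes factor = 0.54 / 0.79 ≈ 0.684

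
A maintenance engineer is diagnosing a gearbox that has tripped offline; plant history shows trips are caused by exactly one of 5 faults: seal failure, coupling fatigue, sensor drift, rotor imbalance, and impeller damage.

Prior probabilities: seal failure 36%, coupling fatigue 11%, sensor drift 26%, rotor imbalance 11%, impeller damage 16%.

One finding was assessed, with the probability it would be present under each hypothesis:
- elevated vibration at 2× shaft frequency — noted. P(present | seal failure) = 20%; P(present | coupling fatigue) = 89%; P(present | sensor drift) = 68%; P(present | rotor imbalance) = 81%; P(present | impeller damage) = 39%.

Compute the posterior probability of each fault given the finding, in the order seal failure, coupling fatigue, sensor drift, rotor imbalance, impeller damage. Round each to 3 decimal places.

0.145, 0.197, 0.355, 0.179, 0.125

Multiply each prior by the likelihood of the finding:
  seal failure: 0.36 × 0.20 = 0.072
  coupling fatigue: 0.11 × 0.89 = 0.0979
  sensor drift: 0.26 × 0.68 = 0.1768
  rotor imbalance: 0.11 × 0.81 = 0.0891
  impeller damage: 0.16 × 0.39 = 0.0624
The unnormalized weights sum to 0.4982.
P(seal failure | evidence) = 0.072 / 0.4982 ≈ 0.145
P(coupling fatigue | evidence) = 0.0979 / 0.4982 ≈ 0.197
P(sensor drift | evidence) = 0.1768 / 0.4982 ≈ 0.355
P(rotor imbalance | evidence) = 0.0891 / 0.4982 ≈ 0.179
P(impeller damage | evidence) = 0.0624 / 0.4982 ≈ 0.125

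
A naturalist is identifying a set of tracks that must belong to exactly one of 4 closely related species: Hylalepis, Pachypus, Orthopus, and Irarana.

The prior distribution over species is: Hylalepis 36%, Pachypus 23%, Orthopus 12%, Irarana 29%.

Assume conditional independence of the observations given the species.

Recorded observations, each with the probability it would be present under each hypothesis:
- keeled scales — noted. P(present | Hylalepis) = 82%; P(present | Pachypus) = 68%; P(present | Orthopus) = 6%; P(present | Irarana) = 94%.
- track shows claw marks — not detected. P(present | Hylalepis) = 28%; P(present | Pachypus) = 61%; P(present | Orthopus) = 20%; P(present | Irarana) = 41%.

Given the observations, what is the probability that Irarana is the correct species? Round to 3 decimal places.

Multiply each prior by the joint likelihood of the evidence pattern (using 1 − P(present | H) for each absent observation):
  Hylalepis: 0.36 × 0.82 × (1 − 0.28) = 0.21254
  Pachypus: 0.23 × 0.68 × (1 − 0.61) = 0.060996
  Orthopus: 0.12 × 0.06 × (1 − 0.20) = 0.00576
  Irarana: 0.29 × 0.94 × (1 − 0.41) = 0.16083
The unnormalized weights sum to 0.44013.
P(Irarana | evidence) = 0.16083 / 0.44013 ≈ 0.365.

0.365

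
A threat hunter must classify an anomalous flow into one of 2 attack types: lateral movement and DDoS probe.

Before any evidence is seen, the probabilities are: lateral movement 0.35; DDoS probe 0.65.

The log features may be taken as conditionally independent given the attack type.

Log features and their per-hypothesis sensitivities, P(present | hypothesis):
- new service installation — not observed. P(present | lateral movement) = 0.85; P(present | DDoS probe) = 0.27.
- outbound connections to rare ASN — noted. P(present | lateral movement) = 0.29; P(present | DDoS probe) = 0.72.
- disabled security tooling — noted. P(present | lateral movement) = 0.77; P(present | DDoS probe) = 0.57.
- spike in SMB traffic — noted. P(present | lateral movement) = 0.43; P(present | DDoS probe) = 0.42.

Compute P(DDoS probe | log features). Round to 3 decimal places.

0.942

By Bayes' rule with conditional independence, the unnormalized weight for each hypothesis is prior × ∏ likelihoods (using 1 − P(present | H) for each absent log feature):
  lateral movement: 0.35 × (1 − 0.85) × 0.29 × 0.77 × 0.43 = 0.005041
  DDoS probe: 0.65 × (1 − 0.27) × 0.72 × 0.57 × 0.42 = 0.081789
The unnormalized weights sum to 0.08683.
P(DDoS probe | evidence) = 0.081789 / 0.08683 ≈ 0.942.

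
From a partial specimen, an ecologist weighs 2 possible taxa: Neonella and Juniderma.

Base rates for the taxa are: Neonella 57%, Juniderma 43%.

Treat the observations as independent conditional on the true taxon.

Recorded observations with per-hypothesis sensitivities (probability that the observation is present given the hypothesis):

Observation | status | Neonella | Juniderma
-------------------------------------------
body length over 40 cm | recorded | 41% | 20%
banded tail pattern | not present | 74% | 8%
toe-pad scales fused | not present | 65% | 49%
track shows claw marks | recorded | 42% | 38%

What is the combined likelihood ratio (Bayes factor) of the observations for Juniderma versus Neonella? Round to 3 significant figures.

Take the product of per-observation likelihoods under each hypothesis (using 1 − P(present | H) for each absent observation), then divide.
  Juniderma: 0.20 × (1 − 0.08) × (1 − 0.49) × 0.38 = 0.035659
  Neonella: 0.41 × (1 − 0.74) × (1 − 0.65) × 0.42 = 0.01567
Bayes factor = 0.035659 / 0.01567 ≈ 2.28

2.28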